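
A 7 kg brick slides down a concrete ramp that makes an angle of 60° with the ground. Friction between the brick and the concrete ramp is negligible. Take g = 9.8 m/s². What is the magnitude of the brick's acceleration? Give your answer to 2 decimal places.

8.49 m/s²

Resolving the weight along the incline: the component pulling the brick down the slope is mg sin 60° = 7 × 9.8 × 0.8660 = 59.408 N, and the normal force is N = mg cos 60° = 7 × 9.8 × 0.5000 = 34.300 N.
With no friction the net force along the incline is 59.408 N, so a = g sin 60° = 59.408 / 7 = 8.4869 m/s².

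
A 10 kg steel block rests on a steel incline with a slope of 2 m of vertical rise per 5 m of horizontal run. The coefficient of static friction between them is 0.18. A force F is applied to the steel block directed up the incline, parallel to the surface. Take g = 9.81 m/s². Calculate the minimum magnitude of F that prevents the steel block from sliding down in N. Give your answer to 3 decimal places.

20.038 N

The normal force is N = mg cos 21.80° = 91.084 N. With F at its minimum the steel block is on the verge of sliding down, so static friction is at its maximum μ_s N = 0.18 × 91.084 = 16.395 N and acts up the slope.
Equilibrium along the incline: F + μ_s N = mg sin 21.80°, so F = 36.433 − 16.395 = 20.038 N.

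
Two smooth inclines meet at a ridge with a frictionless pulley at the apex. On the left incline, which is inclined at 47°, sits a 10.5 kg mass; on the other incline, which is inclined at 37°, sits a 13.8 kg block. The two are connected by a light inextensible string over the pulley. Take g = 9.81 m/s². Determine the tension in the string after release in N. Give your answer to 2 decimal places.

Resolve each weight along its own incline: the 10.5 kg mass has component 10.5 × 9.81 × sin 47° = 75.333 N down its slope, and the 13.8 kg mass has 13.8 × 9.81 × sin 37° = 81.473 N down its slope.
The 13.8 kg side's 81.473 N exceeds the other side's 75.333 N, so that mass slides down and the 10.5 kg mass slides up. Taking that direction as positive, Newton's second law for the whole system gives 81.473 − 75.333 = (10.5 + 13.8) a, so a = 6.140 / 24.3 = 0.2527 m/s².
For the 10.5 kg mass (up-slope positive): T − 75.333 = 10.5 × 0.2527, so T = 77.986 N.

77.99 N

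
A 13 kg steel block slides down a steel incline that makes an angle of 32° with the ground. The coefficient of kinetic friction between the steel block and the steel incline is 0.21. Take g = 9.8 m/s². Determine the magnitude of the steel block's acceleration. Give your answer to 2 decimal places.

3.45 m/s²

Resolving the weight along the incline: the component pulling the steel block down the slope is mg sin 32° = 13 × 9.8 × 0.5299 = 67.509 N, and the normal force is N = mg cos 32° = 13 × 9.8 × 0.8480 = 108.035 N.
Kinetic friction acts up the slope with magnitude f = μN = 0.21 × 108.035 = 22.687 N.
Net force along the incline is 67.509 − 22.687 = 44.822 N, so a = 44.822 / 13 = 3.4478 m/s².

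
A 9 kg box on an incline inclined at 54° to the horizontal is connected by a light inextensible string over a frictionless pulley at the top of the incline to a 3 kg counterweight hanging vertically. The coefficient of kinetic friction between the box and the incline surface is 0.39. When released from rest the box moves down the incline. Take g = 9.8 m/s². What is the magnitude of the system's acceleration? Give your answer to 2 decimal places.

1.81 m/s²

For the box on the incline: the weight component along the slope is m₁g sin 54° = 9 × 9.8 × 0.8090 = 71.354 N and the normal force is N = m₁g cos 54° = 51.843 N.
Kinetic friction opposes the box's motion down the incline: f = μN = 0.39 × 51.843 = 20.219 N acting up the slope.
Newton's second law for the box (down-slope positive): 71.354 − 20.219 − T = 9 a. For the hanging counterweight (upward positive): T − 3 × 9.8 = 3 a.
Adding the two equations eliminates T: 21.735 = 12 a, so a = 1.8113 m/s².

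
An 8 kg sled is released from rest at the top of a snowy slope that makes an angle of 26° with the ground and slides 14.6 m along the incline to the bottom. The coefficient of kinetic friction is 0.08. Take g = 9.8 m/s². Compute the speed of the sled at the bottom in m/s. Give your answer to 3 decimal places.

The weight component along the incline is mg sin 26° = 34.368 N and the normal force is N = mg cos 26° = 70.465 N.
Friction up the slope is f = μN = 0.08 × 70.465 = 5.637 N, so the net downslope force is 34.368 − 5.637 = 28.731 N and a = 28.731 / 8 = 3.5914 m/s².
Starting from rest over a distance of 14.6 m, v² = 2aL = 2 × 3.5914 × 14.6 = 104.8689, so v = 10.2406 m/s.

10.241 m/s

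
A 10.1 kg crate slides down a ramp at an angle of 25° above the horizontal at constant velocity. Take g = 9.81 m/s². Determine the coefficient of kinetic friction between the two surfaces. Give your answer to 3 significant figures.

0.466

At constant velocity the net force along the incline is zero: mg sin 25° = μ mg cos 25°.
So μ = tan 25° = 0.4226 / 0.9063 = 0.4663.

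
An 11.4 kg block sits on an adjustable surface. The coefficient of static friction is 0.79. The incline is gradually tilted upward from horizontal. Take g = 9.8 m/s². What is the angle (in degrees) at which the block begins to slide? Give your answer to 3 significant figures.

38.3°

At the threshold of sliding, static friction is at its maximum μ_s N and exactly balances the weight component along the incline: mg sin θ = μ_s mg cos θ.
Hence tan θ = μ_s = 0.79, so θ = arctan(0.79) = 38.3087°.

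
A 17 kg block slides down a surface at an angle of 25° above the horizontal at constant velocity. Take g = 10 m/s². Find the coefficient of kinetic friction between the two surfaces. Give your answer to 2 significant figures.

At constant velocity the net force along the incline is zero: mg sin 25° = μ mg cos 25°.
So μ = tan 25° = 0.4226 / 0.9063 = 0.4663.

0.47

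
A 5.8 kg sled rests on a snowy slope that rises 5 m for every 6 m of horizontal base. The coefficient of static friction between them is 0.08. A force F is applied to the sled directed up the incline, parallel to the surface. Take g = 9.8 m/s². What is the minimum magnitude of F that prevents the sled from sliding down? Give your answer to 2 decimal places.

32.89 N

The normal force is N = mg cos 39.81° = 43.666 N. With F at its minimum the sled is on the verge of sliding down, so static friction is at its maximum μ_s N = 0.08 × 43.666 = 3.493 N and acts up the slope.
Equilibrium along the incline: F + μ_s N = mg sin 39.81°, so F = 36.388 − 3.493 = 32.895 N.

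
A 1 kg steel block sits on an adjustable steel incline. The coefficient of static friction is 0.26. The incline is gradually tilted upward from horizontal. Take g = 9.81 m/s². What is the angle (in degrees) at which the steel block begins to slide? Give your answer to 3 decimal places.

14.574°

At the threshold of sliding, static friction is at its maximum μ_s N and exactly balances the weight component along the incline: mg sin θ = μ_s mg cos θ.
Hence tan θ = μ_s = 0.26, so θ = arctan(0.26) = 14.5742°.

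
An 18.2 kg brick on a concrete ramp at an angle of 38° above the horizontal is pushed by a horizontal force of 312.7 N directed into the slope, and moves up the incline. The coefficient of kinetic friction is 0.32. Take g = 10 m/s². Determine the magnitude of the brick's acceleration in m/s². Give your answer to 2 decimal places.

The horizontal push has components F cos 38° = 312.7 × 0.7880 = 246.408 N up the incline and F sin 38° = 312.7 × 0.6157 = 192.529 N pressing into the surface.
The normal force is therefore N = mg cos 38° + F sin 38° = 143.416 + 192.529 = 335.945 N, and kinetic friction down the slope is μN = 0.32 × 335.945 = 107.502 N.
Along the incline: F cos 38° − mg sin 38° − μN = ma, so 246.408 − 112.057 − 107.502 = 18.2 a, giving a = 1.4752 m/s².

1.48 m/s²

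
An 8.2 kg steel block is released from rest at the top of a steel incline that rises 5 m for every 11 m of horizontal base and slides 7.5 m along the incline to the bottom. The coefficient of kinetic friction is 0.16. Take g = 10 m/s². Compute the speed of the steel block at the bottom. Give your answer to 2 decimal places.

6.34 m/s

The weight component along the incline is mg sin 24.44° = 33.932 N and the normal force is N = mg cos 24.44° = 74.650 N.
Friction up the slope is f = μN = 0.16 × 74.650 = 11.944 N, so the net downslope force is 33.932 − 11.944 = 21.988 N and a = 21.988 / 8.2 = 2.6815 m/s².
Starting from rest over a distance of 7.5 m, v² = 2aL = 2 × 2.6815 × 7.5 = 40.2225, so v = 6.3421 m/s.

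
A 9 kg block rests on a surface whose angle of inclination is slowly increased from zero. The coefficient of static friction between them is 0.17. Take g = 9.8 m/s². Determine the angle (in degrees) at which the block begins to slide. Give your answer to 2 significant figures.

9.6°

At the threshold of sliding, static friction is at its maximum μ_s N and exactly balances the weight component along the incline: mg sin θ = μ_s mg cos θ.
Hence tan θ = μ_s = 0.17, so θ = arctan(0.17) = 9.6480°.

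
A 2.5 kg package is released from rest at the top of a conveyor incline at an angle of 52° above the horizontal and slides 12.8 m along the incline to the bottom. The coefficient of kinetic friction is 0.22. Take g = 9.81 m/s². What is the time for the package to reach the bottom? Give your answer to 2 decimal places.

2.00 s

The weight component along the incline is mg sin 52° = 19.326 N and the normal force is N = mg cos 52° = 15.099 N.
Friction up the slope is f = μN = 0.22 × 15.099 = 3.322 N, so the net downslope force is 19.326 − 3.322 = 16.004 N and a = 16.004 / 2.5 = 6.4016 m/s².
Starting from rest, L = ½at², so t = √(2L/a) = √(2 × 12.8 / 6.4016) = 1.9998 s.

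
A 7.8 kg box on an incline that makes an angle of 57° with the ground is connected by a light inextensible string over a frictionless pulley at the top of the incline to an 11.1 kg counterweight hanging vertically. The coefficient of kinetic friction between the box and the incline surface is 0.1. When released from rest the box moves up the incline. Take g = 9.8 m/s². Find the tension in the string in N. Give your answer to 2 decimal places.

For the box on the incline: the weight component along the slope is m₁g sin 57° = 7.8 × 9.8 × 0.8387 = 64.110 N and the normal force is N = m₁g cos 57° = 41.632 N.
Kinetic friction opposes the box's motion up the incline: f = μN = 0.1 × 41.632 = 4.163 N acting down the slope.
Newton's second law for the box (up-slope positive): T − 64.110 − 4.163 = 7.8 a. For the hanging counterweight (downward positive): 11.1 × 9.8 − T = 11.1 a.
Adding the two equations eliminates T: 40.507 = 18.9 a, so a = 2.1432 m/s².
Then from the hanging counterweight's equation, T = 11.1 × (9.8 − 2.1432) = 84.990 N.

84.99 N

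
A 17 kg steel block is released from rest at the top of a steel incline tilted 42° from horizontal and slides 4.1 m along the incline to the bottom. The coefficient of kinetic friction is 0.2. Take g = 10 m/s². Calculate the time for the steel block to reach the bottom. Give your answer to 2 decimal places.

1.26 s

The weight component along the incline is mg sin 42° = 113.752 N and the normal force is N = mg cos 42° = 126.335 N.
Friction up the slope is f = μN = 0.2 × 126.335 = 25.267 N, so the net downslope force is 113.752 − 25.267 = 88.485 N and a = 88.485 / 17 = 5.2050 m/s².
Starting from rest, L = ½at², so t = √(2L/a) = √(2 × 4.1 / 5.2050) = 1.2552 s.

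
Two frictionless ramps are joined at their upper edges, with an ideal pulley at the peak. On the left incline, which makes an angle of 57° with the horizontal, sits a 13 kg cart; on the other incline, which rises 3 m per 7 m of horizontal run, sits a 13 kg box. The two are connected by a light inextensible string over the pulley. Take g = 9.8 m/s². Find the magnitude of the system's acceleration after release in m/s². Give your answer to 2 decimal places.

2.18 m/s²

Resolve each weight along its own incline: the 13 kg mass has component 13 × 9.8 × sin 57° = 106.847 N down its slope, and the 13 kg mass has 13 × 9.8 × sin 23.20° = 50.185 N down its slope.
The 13 kg side's 106.847 N exceeds the other side's 50.185 N, so that mass slides down and the 13 kg mass slides up. Taking that direction as positive, Newton's second law for the whole system gives 106.847 − 50.185 = (13 + 13) a, so a = 56.662 / 26 = 2.1793 m/s².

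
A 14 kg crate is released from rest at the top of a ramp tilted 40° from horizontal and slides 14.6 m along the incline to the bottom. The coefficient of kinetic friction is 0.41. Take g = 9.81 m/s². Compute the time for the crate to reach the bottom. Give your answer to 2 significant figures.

The weight component along the incline is mg sin 40° = 88.280 N and the normal force is N = mg cos 40° = 105.209 N.
Friction up the slope is f = μN = 0.41 × 105.209 = 43.136 N, so the net downslope force is 88.280 − 43.136 = 45.144 N and a = 45.144 / 14 = 3.2246 m/s².
Starting from rest, L = ½at², so t = √(2L/a) = √(2 × 14.6 / 3.2246) = 3.0092 s.

3.0 s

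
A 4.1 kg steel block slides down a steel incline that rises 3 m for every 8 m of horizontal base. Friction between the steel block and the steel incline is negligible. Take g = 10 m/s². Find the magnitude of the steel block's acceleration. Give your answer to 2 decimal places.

Resolving the weight along the incline: the component pulling the steel block down the slope is mg sin 20.56° = 4.1 × 10 × 0.3511 = 14.395 N, and the normal force is N = mg cos 20.56° = 4.1 × 10 × 0.9363 = 38.388 N.
With no friction the net force along the incline is 14.395 N, so a = g sin 20.56° = 14.395 / 4.1 = 3.5110 m/s².

3.51 m/s²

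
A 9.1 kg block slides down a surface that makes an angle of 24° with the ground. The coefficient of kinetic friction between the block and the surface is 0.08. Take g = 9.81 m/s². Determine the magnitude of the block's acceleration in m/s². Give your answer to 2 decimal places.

Resolving the weight along the incline: the component pulling the block down the slope is mg sin 24° = 9.1 × 9.81 × 0.4067 = 36.307 N, and the normal force is N = mg cos 24° = 9.1 × 9.81 × 0.9135 = 81.549 N.
Kinetic friction acts up the slope with magnitude f = μN = 0.08 × 81.549 = 6.524 N.
Net force along the incline is 36.307 − 6.524 = 29.783 N, so a = 29.783 / 9.1 = 3.2729 m/s².

3.27 m/s²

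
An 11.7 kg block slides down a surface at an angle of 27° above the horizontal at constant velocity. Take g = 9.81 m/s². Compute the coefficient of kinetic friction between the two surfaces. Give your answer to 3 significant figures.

At constant velocity the net force along the incline is zero: mg sin 27° = μ mg cos 27°.
So μ = tan 27° = 0.4540 / 0.8910 = 0.5095.

0.510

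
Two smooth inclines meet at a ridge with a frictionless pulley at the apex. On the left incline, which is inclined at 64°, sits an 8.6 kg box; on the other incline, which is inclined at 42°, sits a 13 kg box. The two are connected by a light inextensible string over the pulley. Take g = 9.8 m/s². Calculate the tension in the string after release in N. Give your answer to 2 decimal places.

79.53 N

Resolve each weight along its own incline: the 8.6 kg mass has component 8.6 × 9.8 × sin 64° = 75.750 N down its slope, and the 13 kg mass has 13 × 9.8 × sin 42° = 85.247 N down its slope.
The 13 kg side's 85.247 N exceeds the other side's 75.750 N, so that mass slides down and the 8.6 kg mass slides up. Taking that direction as positive, Newton's second law for the whole system gives 85.247 − 75.750 = (8.6 + 13) a, so a = 9.497 / 21.6 = 0.4397 m/s².
For the 8.6 kg mass (up-slope positive): T − 75.750 = 8.6 × 0.4397, so T = 79.531 N.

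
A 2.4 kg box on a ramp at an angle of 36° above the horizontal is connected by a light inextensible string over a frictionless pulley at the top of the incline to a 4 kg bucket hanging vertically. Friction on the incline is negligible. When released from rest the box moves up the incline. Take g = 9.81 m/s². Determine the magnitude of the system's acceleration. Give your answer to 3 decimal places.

3.969 m/s²

For the box on the incline: the weight component along the slope is m₁g sin 36° = 2.4 × 9.81 × 0.5878 = 13.839 N and the normal force is N = m₁g cos 36° = 19.047 N.
Newton's second law for the box (up-slope positive): T − 13.839 = 2.4 a. For the hanging bucket (downward positive): 4 × 9.81 − T = 4 a.
Adding the two equations eliminates T: 25.401 = 6.4 a, so a = 3.9689 m/s².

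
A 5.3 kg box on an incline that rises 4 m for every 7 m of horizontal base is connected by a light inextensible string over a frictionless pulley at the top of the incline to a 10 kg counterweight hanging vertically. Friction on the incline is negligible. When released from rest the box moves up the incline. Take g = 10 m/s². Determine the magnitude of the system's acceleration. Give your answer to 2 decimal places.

For the box on the incline: the weight component along the slope is m₁g sin 29.74° = 5.3 × 10 × 0.4961 = 26.293 N and the normal force is N = m₁g cos 29.74° = 46.017 N.
Newton's second law for the box (up-slope positive): T − 26.293 = 5.3 a. For the hanging counterweight (downward positive): 10 × 10 − T = 10 a.
Adding the two equations eliminates T: 73.707 = 15.3 a, so a = 4.8175 m/s².

4.82 m/s²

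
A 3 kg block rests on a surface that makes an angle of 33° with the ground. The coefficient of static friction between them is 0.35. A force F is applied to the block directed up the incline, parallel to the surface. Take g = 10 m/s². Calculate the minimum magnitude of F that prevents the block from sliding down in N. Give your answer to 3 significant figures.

7.53 N

The normal force is N = mg cos 33° = 25.160 N. With F at its minimum the block is on the verge of sliding down, so static friction is at its maximum μ_s N = 0.35 × 25.160 = 8.806 N and acts up the slope.
Equilibrium along the incline: F + μ_s N = mg sin 33°, so F = 16.339 − 8.806 = 7.533 N.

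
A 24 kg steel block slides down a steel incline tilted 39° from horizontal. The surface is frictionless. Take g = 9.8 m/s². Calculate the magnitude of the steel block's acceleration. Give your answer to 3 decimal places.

Resolving the weight along the incline: the component pulling the steel block down the slope is mg sin 39° = 24 × 9.8 × 0.6293 = 148.011 N, and the normal force is N = mg cos 39° = 24 × 9.8 × 0.7771 = 182.774 N.
With no friction the net force along the incline is 148.011 N, so a = g sin 39° = 148.011 / 24 = 6.1671 m/s².

6.167 m/s²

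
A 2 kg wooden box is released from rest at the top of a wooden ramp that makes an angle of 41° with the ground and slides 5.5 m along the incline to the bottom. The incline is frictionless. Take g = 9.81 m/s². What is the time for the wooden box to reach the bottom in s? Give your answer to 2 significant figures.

1.3 s

The weight component along the incline is mg sin 41° = 12.872 N and the normal force is N = mg cos 41° = 14.807 N.
With no friction, a = g sin 41° = 6.4359 m/s².
Starting from rest, L = ½at², so t = √(2L/a) = √(2 × 5.5 / 6.4359) = 1.3073 s.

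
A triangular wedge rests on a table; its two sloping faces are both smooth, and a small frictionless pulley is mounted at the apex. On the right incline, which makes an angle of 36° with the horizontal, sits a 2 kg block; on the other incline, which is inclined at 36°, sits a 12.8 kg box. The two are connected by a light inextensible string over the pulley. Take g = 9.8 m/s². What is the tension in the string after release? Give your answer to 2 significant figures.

Resolve each weight along its own incline: the 2 kg mass has component 2 × 9.8 × sin 36° = 11.521 N down its slope, and the 12.8 kg mass has 12.8 × 9.8 × sin 36° = 73.732 N down its slope.
The 12.8 kg side's 73.732 N exceeds the other side's 11.521 N, so that mass slides down and the 2 kg mass slides up. Taking that direction as positive, Newton's second law for the whole system gives 73.732 − 11.521 = (2 + 12.8) a, so a = 62.211 / 14.8 = 4.2034 m/s².
For the 2 kg mass (up-slope positive): T − 11.521 = 2 × 4.2034, so T = 19.928 N.

20 N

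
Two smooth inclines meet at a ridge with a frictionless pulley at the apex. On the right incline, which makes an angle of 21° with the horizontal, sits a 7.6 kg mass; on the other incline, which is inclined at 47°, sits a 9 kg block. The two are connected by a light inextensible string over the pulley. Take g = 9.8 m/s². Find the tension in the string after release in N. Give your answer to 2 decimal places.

Resolve each weight along its own incline: the 7.6 kg mass has component 7.6 × 9.8 × sin 21° = 26.691 N down its slope, and the 9 kg mass has 9 × 9.8 × sin 47° = 64.505 N down its slope.
The 9 kg side's 64.505 N exceeds the other side's 26.691 N, so that mass slides down and the 7.6 kg mass slides up. Taking that direction as positive, Newton's second law for the whole system gives 64.505 − 26.691 = (7.6 + 9) a, so a = 37.814 / 16.6 = 2.2780 m/s².
For the 7.6 kg mass (up-slope positive): T − 26.691 = 7.6 × 2.2780, so T = 44.004 N.

44.00 N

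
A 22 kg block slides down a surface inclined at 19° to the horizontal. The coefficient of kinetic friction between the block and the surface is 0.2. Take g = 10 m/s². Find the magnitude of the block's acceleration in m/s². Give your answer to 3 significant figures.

Resolving the weight along the incline: the component pulling the block down the slope is mg sin 19° = 22 × 10 × 0.3256 = 71.632 N, and the normal force is N = mg cos 19° = 22 × 10 × 0.9455 = 208.010 N.
Kinetic friction acts up the slope with magnitude f = μN = 0.2 × 208.010 = 41.602 N.
Net force along the incline is 71.632 − 41.602 = 30.030 N, so a = 30.030 / 22 = 1.3650 m/s².

1.36 m/s²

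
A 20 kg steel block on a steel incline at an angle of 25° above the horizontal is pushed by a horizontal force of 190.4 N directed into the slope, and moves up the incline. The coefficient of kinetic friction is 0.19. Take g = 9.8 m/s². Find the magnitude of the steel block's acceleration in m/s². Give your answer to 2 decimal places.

2.03 m/s²

The horizontal push has components F cos 25° = 190.4 × 0.9063 = 172.560 N up the incline and F sin 25° = 190.4 × 0.4226 = 80.463 N pressing into the surface.
The normal force is therefore N = mg cos 25° + F sin 25° = 177.635 + 80.463 = 258.098 N, and kinetic friction down the slope is μN = 0.19 × 258.098 = 49.039 N.
Along the incline: F cos 25° − mg sin 25° − μN = ma, so 172.560 − 82.830 − 49.039 = 20 a, giving a = 2.0346 m/s².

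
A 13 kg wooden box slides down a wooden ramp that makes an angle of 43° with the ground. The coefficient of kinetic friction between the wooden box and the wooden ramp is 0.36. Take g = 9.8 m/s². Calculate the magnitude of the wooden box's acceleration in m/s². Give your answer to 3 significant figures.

4.10 m/s²

Resolving the weight along the incline: the component pulling the wooden box down the slope is mg sin 43° = 13 × 9.8 × 0.6820 = 86.887 N, and the normal force is N = mg cos 43° = 13 × 9.8 × 0.7314 = 93.180 N.
Kinetic friction acts up the slope with magnitude f = μN = 0.36 × 93.180 = 33.545 N.
Net force along the incline is 86.887 − 33.545 = 53.342 N, so a = 53.342 / 13 = 4.1032 m/s².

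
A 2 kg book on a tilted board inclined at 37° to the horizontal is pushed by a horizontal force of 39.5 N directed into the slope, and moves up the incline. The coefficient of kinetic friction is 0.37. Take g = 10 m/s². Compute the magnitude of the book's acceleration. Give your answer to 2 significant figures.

The horizontal push has components F cos 37° = 39.5 × 0.7986 = 31.545 N up the incline and F sin 37° = 39.5 × 0.6018 = 23.771 N pressing into the surface.
The normal force is therefore N = mg cos 37° + F sin 37° = 15.972 + 23.771 = 39.743 N, and kinetic friction down the slope is μN = 0.37 × 39.743 = 14.705 N.
Along the incline: F cos 37° − mg sin 37° − μN = ma, so 31.545 − 12.036 − 14.705 = 2 a, giving a = 2.4020 m/s².

2.4 m/s²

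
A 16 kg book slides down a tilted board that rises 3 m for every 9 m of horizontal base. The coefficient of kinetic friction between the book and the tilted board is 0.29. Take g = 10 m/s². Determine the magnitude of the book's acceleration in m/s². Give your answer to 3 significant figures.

0.411 m/s²

Resolving the weight along the incline: the component pulling the book down the slope is mg sin 18.43° = 16 × 10 × 0.3162 = 50.592 N, and the normal force is N = mg cos 18.43° = 16 × 10 × 0.9487 = 151.792 N.
Kinetic friction acts up the slope with magnitude f = μN = 0.29 × 151.792 = 44.020 N.
Net force along the incline is 50.592 − 44.020 = 6.572 N, so a = 6.572 / 16 = 0.4108 m/s².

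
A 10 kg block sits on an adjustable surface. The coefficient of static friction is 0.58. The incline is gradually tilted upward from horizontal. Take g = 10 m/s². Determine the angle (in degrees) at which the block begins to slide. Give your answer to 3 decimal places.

30.114°

At the threshold of sliding, static friction is at its maximum μ_s N and exactly balances the weight component along the incline: mg sin θ = μ_s mg cos θ.
Hence tan θ = μ_s = 0.58, so θ = arctan(0.58) = 30.1137°.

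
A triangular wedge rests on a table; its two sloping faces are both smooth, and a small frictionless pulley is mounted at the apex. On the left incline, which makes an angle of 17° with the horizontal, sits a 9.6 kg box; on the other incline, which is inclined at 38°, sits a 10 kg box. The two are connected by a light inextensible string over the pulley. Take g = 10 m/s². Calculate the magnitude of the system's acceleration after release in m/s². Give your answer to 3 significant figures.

1.71 m/s²

Resolve each weight along its own incline: the 9.6 kg mass has component 9.6 × 10 × sin 17° = 28.068 N down its slope, and the 10 kg mass has 10 × 10 × sin 38° = 61.566 N down its slope.
The 10 kg side's 61.566 N exceeds the other side's 28.068 N, so that mass slides down and the 9.6 kg mass slides up. Taking that direction as positive, Newton's second law for the whole system gives 61.566 − 28.068 = (9.6 + 10) a, so a = 33.498 / 19.6 = 1.7091 m/s².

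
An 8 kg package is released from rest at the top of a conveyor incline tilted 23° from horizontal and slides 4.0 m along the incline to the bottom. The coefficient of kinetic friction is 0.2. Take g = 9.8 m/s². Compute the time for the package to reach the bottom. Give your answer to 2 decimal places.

The weight component along the incline is mg sin 23° = 30.633 N and the normal force is N = mg cos 23° = 72.168 N.
Friction up the slope is f = μN = 0.2 × 72.168 = 14.434 N, so the net downslope force is 30.633 − 14.434 = 16.199 N and a = 16.199 / 8 = 2.0249 m/s².
Starting from rest, L = ½at², so t = √(2L/a) = √(2 × 4.0 / 2.0249) = 1.9877 s.

1.99 s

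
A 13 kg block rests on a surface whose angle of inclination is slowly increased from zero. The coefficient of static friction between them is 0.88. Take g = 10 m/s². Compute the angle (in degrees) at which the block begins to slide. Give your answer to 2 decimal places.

At the threshold of sliding, static friction is at its maximum μ_s N and exactly balances the weight component along the incline: mg sin θ = μ_s mg cos θ.
Hence tan θ = μ_s = 0.88, so θ = arctan(0.88) = 41.3478°.

41.35°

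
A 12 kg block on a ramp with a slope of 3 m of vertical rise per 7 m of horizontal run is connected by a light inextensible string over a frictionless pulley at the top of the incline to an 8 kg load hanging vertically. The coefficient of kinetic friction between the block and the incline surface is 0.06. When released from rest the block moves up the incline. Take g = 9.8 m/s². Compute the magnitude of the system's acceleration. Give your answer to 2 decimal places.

For the block on the incline: the weight component along the slope is m₁g sin 23.20° = 12 × 9.8 × 0.3939 = 46.323 N and the normal force is N = m₁g cos 23.20° = 108.091 N.
Kinetic friction opposes the block's motion up the incline: f = μN = 0.06 × 108.091 = 6.485 N acting down the slope.
Newton's second law for the block (up-slope positive): T − 46.323 − 6.485 = 12 a. For the hanging load (downward positive): 8 × 9.8 − T = 8 a.
Adding the two equations eliminates T: 25.592 = 20 a, so a = 1.2796 m/s².

1.28 m/s²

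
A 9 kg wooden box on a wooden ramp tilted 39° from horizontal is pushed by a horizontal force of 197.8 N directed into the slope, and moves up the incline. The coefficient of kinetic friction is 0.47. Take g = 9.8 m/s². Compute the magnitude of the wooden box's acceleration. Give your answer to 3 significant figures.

0.832 m/s²

The horizontal push has components F cos 39° = 197.8 × 0.7771 = 153.710 N up the incline and F sin 39° = 197.8 × 0.6293 = 124.476 N pressing into the surface.
The normal force is therefore N = mg cos 39° + F sin 39° = 68.540 + 124.476 = 193.016 N, and kinetic friction down the slope is μN = 0.47 × 193.016 = 90.718 N.
Along the incline: F cos 39° − mg sin 39° − μN = ma, so 153.710 − 55.504 − 90.718 = 9 a, giving a = 0.8320 m/s².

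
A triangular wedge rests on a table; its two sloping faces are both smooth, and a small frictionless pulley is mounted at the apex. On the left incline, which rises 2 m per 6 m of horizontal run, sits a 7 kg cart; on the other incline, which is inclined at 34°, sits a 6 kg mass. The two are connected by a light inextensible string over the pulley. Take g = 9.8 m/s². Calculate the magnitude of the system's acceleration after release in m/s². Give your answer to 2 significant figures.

Resolve each weight along its own incline: the 7 kg mass has component 7 × 9.8 × sin 18.43° = 21.693 N down its slope, and the 6 kg mass has 6 × 9.8 × sin 34° = 32.881 N down its slope.
The 6 kg side's 32.881 N exceeds the other side's 21.693 N, so that mass slides down and the 7 kg mass slides up. Taking that direction as positive, Newton's second law for the whole system gives 32.881 − 21.693 = (7 + 6) a, so a = 11.188 / 13 = 0.8606 m/s².

0.86 m/s²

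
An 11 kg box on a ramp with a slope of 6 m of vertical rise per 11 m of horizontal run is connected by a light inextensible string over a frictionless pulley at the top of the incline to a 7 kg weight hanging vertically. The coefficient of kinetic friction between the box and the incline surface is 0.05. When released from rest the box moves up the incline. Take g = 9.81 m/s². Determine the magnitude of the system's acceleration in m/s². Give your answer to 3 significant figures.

For the box on the incline: the weight component along the slope is m₁g sin 28.61° = 11 × 9.81 × 0.4789 = 51.678 N and the normal force is N = m₁g cos 28.61° = 94.734 N.
Kinetic friction opposes the box's motion up the incline: f = μN = 0.05 × 94.734 = 4.737 N acting down the slope.
Newton's second law for the box (up-slope positive): T − 51.678 − 4.737 = 11 a. For the hanging weight (downward positive): 7 × 9.81 − T = 7 a.
Adding the two equations eliminates T: 12.255 = 18 a, so a = 0.6808 m/s².

0.681 m/s²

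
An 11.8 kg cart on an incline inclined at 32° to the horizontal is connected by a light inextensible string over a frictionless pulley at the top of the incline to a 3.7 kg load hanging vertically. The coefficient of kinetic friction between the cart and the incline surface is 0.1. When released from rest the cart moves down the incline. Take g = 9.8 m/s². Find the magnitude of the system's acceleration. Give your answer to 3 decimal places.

For the cart on the incline: the weight component along the slope is m₁g sin 32° = 11.8 × 9.8 × 0.5299 = 61.278 N and the normal force is N = m₁g cos 32° = 98.068 N.
Kinetic friction opposes the cart's motion down the incline: f = μN = 0.1 × 98.068 = 9.807 N acting up the slope.
Newton's second law for the cart (down-slope positive): 61.278 − 9.807 − T = 11.8 a. For the hanging load (upward positive): T − 3.7 × 9.8 = 3.7 a.
Adding the two equations eliminates T: 15.211 = 15.5 a, so a = 0.9814 m/s².

0.981 m/s²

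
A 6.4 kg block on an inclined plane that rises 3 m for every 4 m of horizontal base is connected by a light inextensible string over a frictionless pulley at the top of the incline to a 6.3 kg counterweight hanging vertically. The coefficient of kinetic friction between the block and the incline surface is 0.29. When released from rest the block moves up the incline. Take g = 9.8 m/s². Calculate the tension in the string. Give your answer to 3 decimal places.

56.999 N

For the block on the incline: the weight component along the slope is m₁g sin 36.87° = 6.4 × 9.8 × 0.6000 = 37.632 N and the normal force is N = m₁g cos 36.87° = 50.176 N.
Kinetic friction opposes the block's motion up the incline: f = μN = 0.29 × 50.176 = 14.551 N acting down the slope.
Newton's second law for the block (up-slope positive): T − 37.632 − 14.551 = 6.4 a. For the hanging counterweight (downward positive): 6.3 × 9.8 − T = 6.3 a.
Adding the two equations eliminates T: 9.557 = 12.7 a, so a = 0.7525 m/s².
Then from the hanging counterweight's equation, T = 6.3 × (9.8 − 0.7525) = 56.999 N.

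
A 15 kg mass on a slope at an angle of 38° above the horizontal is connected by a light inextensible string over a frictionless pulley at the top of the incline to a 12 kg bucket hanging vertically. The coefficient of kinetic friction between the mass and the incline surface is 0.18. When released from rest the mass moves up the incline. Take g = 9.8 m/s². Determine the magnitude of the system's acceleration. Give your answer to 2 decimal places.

0.23 m/s²

For the mass on the incline: the weight component along the slope is m₁g sin 38° = 15 × 9.8 × 0.6157 = 90.508 N and the normal force is N = m₁g cos 38° = 115.838 N.
Kinetic friction opposes the mass's motion up the incline: f = μN = 0.18 × 115.838 = 20.851 N acting down the slope.
Newton's second law for the mass (up-slope positive): T − 90.508 − 20.851 = 15 a. For the hanging bucket (downward positive): 12 × 9.8 − T = 12 a.
Adding the two equations eliminates T: 6.241 = 27 a, so a = 0.2311 m/s².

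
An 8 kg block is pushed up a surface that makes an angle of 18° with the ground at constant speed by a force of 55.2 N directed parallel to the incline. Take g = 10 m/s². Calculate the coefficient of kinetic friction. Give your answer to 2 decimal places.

0.40

At constant speed ΣF = 0 along the incline. The applied 55.2 N acts up the slope; the weight component mg sin 18° = 24.721 N and kinetic friction μN both act down the slope.
So 55.2 = 24.721 + μ × 76.085, giving μ = (55.2 − 24.721) / 76.085 = 0.4006.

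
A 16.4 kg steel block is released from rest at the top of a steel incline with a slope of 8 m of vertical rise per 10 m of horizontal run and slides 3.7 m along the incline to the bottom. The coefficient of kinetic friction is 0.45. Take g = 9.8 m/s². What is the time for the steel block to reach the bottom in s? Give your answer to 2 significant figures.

The weight component along the incline is mg sin 38.66° = 100.401 N and the normal force is N = mg cos 38.66° = 125.501 N.
Friction up the slope is f = μN = 0.45 × 125.501 = 56.475 N, so the net downslope force is 100.401 − 56.475 = 43.926 N and a = 43.926 / 16.4 = 2.6784 m/s².
Starting from rest, L = ½at², so t = √(2L/a) = √(2 × 3.7 / 2.6784) = 1.6622 s.

1.7 s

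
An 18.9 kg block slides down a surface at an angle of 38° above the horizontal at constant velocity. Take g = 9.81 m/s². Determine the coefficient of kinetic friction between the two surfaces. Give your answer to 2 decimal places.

At constant velocity the net force along the incline is zero: mg sin 38° = μ mg cos 38°.
So μ = tan 38° = 0.6157 / 0.7880 = 0.7813.

0.78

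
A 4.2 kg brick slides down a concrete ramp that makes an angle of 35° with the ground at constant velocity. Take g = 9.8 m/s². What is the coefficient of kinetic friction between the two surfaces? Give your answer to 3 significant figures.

0.700

At constant velocity the net force along the incline is zero: mg sin 35° = μ mg cos 35°.
So μ = tan 35° = 0.5736 / 0.8192 = 0.7002.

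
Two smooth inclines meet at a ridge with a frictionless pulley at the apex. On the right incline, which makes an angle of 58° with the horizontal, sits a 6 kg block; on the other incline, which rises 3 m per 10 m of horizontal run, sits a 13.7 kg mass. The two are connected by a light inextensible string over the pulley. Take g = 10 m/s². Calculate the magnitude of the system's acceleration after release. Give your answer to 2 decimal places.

Resolve each weight along its own incline: the 6 kg mass has component 6 × 10 × sin 58° = 50.883 N down its slope, and the 13.7 kg mass has 13.7 × 10 × sin 16.70° = 39.367 N down its slope.
The 6 kg side's 50.883 N exceeds the other side's 39.367 N, so that mass slides down and the 13.7 kg mass slides up. Taking that direction as positive, Newton's second law for the whole system gives 50.883 − 39.367 = (6 + 13.7) a, so a = 11.516 / 19.7 = 0.5846 m/s².

0.58 m/s²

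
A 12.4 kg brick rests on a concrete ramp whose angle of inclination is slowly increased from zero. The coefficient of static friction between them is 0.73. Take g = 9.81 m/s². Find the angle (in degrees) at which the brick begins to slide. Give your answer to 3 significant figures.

At the threshold of sliding, static friction is at its maximum μ_s N and exactly balances the weight component along the incline: mg sin θ = μ_s mg cos θ.
Hence tan θ = μ_s = 0.73, so θ = arctan(0.73) = 36.1294°.

36.1°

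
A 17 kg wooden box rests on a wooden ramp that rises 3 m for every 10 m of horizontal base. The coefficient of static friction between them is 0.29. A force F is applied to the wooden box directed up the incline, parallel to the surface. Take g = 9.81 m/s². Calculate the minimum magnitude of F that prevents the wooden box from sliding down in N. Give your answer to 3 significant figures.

1.60 N

The normal force is N = mg cos 16.70° = 159.737 N. With F at its minimum the wooden box is on the verge of sliding down, so static friction is at its maximum μ_s N = 0.29 × 159.737 = 46.324 N and acts up the slope.
Equilibrium along the incline: F + μ_s N = mg sin 16.70°, so F = 47.921 − 46.324 = 1.597 N.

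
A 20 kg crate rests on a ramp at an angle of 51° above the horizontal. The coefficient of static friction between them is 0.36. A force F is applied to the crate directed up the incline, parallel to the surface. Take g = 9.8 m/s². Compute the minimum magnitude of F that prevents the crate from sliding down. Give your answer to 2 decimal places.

The normal force is N = mg cos 51° = 123.347 N. With F at its minimum the crate is on the verge of sliding down, so static friction is at its maximum μ_s N = 0.36 × 123.347 = 44.405 N and acts up the slope.
Equilibrium along the incline: F + μ_s N = mg sin 51°, so F = 152.321 − 44.405 = 107.916 N.

107.92 N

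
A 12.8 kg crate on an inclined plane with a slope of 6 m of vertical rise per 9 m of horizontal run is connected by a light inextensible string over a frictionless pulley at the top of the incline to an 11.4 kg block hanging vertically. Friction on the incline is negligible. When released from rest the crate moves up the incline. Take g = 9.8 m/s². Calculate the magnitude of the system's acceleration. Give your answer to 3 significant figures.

For the crate on the incline: the weight component along the slope is m₁g sin 33.69° = 12.8 × 9.8 × 0.5547 = 69.582 N and the normal force is N = m₁g cos 33.69° = 104.372 N.
Newton's second law for the crate (up-slope positive): T − 69.582 = 12.8 a. For the hanging block (downward positive): 11.4 × 9.8 − T = 11.4 a.
Adding the two equations eliminates T: 42.138 = 24.2 a, so a = 1.7412 m/s².

1.74 m/s²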